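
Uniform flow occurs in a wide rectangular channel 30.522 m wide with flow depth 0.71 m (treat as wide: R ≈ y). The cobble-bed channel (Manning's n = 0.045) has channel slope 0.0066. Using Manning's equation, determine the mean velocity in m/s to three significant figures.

A = b·y = 30.522 × 0.71 = 21.67 m²
Wide channel: R ≈ y = 0.71 m
Q = (1/n)·A·R^(2/3)·S^(1/2) = (1/0.045) × 21.67 × 0.7100^(2/3) × 0.0066^(1/2) = 31.14 m³/s
V = Q/A = 31.14/21.67 = 1.437 m/s

1.44 m/s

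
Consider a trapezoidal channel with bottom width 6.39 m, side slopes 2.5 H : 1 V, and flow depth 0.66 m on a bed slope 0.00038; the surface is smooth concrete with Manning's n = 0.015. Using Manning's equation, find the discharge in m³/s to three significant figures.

4.54 m³/s

A = (b + z·y)·y = (6.39 + 2.5×0.66)×0.66 = 5.306 m²
P = b + 2y√(1+z²) = 6.39 + 2×0.66×√(1+2.5²) = 9.944 m
R = A/P = 5.306/9.944 = 0.5336 m
Q = (1/n)·A·R^(2/3)·S^(1/2) = (1/0.015) × 5.306 × 0.5336^(2/3) × 0.00038^(1/2) = 4.537 m³/s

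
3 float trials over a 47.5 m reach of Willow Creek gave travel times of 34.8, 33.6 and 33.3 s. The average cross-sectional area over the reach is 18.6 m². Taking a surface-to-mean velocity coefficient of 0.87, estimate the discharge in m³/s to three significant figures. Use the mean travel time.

t̄ = (34.8 + 33.6 + 33.3) / 3 = 33.9 s
v_surface = L / t̄ = 47.5 / 33.9 = 1.401 m/s
v_mean = 0.87 × 1.401 = 1.219 m/s
Q = A × v_mean = 18.6 × 1.219 = 22.67 m³/s

22.7 m³/s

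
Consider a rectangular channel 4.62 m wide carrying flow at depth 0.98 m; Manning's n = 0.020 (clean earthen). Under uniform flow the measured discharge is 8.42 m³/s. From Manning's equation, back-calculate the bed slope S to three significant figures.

0.00228

A = b·y = 4.62 × 0.98 = 4.528 m²
P = b + 2y = 4.62 + 2×0.98 = 6.580 m
R = A/P = 4.528/6.580 = 0.6881 m
S = (Q·n / (1·A·R^(2/3)))² = (8.42×0.020 / (1×4.528×0.7794))² = 0.002277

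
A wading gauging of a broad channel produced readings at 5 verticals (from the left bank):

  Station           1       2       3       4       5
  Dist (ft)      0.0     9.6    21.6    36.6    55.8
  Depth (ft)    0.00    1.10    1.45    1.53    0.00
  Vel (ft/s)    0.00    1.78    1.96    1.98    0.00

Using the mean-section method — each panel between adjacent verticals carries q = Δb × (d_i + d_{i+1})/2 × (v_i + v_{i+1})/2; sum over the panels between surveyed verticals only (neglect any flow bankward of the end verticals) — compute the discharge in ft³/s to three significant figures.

91.9 ft³/s

Panel 1-2: Δb = 9.6 ft, d̄ = (0.00+1.10)/2 = 0.55, v̄ = (0.00+1.78)/2 = 0.89 → q = 9.6×0.55×0.89 = 4.699 ft³/s
Panel 2-3: Δb = 12 ft, d̄ = (1.10+1.45)/2 = 1.275, v̄ = (1.78+1.96)/2 = 1.87 → q = 12×1.275×1.87 = 28.61 ft³/s
Panel 3-4: Δb = 15 ft, d̄ = (1.45+1.53)/2 = 1.49, v̄ = (1.96+1.98)/2 = 1.97 → q = 15×1.49×1.97 = 44.03 ft³/s
Panel 4-5: Δb = 19.2 ft, d̄ = (1.53+0.00)/2 = 0.765, v̄ = (1.98+0.00)/2 = 0.99 → q = 19.2×0.765×0.99 = 14.54 ft³/s
Q = Σ q = 91.88 ft³/s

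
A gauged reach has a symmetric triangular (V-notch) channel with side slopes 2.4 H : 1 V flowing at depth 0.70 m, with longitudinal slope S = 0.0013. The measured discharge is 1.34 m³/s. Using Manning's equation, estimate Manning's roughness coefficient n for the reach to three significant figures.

0.0149

A = z·y² = 2.4×0.70² = 1.176 m²
P = 2y√(1+z²) = 2×0.70×√(1+2.4²) = 3.640 m
R = A/P = 1.176/3.640 = 0.3231 m
n = (1/Q)·A·R^(2/3)·S^(1/2) = (1/1.34) × 1.176 × 0.4708 × 0.03606 = 0.01490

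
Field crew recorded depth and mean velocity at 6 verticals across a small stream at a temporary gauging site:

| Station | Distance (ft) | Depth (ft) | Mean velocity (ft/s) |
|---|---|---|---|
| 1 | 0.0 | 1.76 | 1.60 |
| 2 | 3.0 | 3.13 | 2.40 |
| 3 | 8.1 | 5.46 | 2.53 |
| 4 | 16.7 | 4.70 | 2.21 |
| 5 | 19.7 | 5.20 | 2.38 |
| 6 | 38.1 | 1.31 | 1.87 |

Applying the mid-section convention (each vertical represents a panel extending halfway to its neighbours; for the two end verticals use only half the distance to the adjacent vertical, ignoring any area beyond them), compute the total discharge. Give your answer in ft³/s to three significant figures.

w_1 = (3.0 − 0.0)/2 = 1.5 ft; q_1 = 1.60 × 1.76 × 1.5 = 4.224 ft³/s
w_2 = (8.1 − 0.0)/2 = 4.05 ft; q_2 = 2.40 × 3.13 × 4.05 = 30.42 ft³/s
w_3 = (16.7 − 3.0)/2 = 6.85 ft; q_3 = 2.53 × 5.46 × 6.85 = 94.62 ft³/s
w_4 = (19.7 − 8.1)/2 = 5.8 ft; q_4 = 2.21 × 4.70 × 5.8 = 60.24 ft³/s
w_5 = (38.1 − 16.7)/2 = 10.7 ft; q_5 = 2.38 × 5.20 × 10.7 = 132.4 ft³/s
w_6 = (38.1 − 19.7)/2 = 9.2 ft; q_6 = 1.87 × 1.31 × 9.2 = 22.54 ft³/s
Q = Σ qᵢ = 344.5 ft³/s

344 ft³/s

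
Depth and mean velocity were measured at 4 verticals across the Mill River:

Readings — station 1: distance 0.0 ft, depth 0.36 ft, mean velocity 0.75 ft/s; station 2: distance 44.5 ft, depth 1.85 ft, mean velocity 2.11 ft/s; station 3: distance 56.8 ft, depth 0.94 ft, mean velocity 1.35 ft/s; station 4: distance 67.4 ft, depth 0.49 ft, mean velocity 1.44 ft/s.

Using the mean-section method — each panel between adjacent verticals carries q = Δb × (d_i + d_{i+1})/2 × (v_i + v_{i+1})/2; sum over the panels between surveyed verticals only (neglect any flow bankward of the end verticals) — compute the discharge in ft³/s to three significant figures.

111 ft³/s

Panel 1-2: Δb = 44.5 ft, d̄ = (0.36+1.85)/2 = 1.105, v̄ = (0.75+2.11)/2 = 1.43 → q = 44.5×1.105×1.43 = 70.32 ft³/s
Panel 2-3: Δb = 12.3 ft, d̄ = (1.85+0.94)/2 = 1.395, v̄ = (2.11+1.35)/2 = 1.73 → q = 12.3×1.395×1.73 = 29.68 ft³/s
Panel 3-4: Δb = 10.6 ft, d̄ = (0.94+0.49)/2 = 0.715, v̄ = (1.35+1.44)/2 = 1.395 → q = 10.6×0.715×1.395 = 10.57 ft³/s
Q = Σ q = 110.6 ft³/s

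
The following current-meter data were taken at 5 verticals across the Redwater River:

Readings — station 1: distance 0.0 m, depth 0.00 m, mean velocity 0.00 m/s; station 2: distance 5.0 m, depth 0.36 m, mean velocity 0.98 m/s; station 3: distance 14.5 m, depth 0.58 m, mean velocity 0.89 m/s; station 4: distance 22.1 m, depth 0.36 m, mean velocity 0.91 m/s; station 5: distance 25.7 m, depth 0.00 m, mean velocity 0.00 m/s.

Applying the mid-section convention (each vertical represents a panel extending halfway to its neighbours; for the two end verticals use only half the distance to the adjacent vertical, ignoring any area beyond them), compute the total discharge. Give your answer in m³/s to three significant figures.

w_2 = (14.5 − 0.0)/2 = 7.25 m; q_2 = 0.98 × 0.36 × 7.25 = 2.558 m³/s
w_3 = (22.1 − 5.0)/2 = 8.55 m; q_3 = 0.89 × 0.58 × 8.55 = 4.414 m³/s
w_4 = (25.7 − 14.5)/2 = 5.6 m; q_4 = 0.91 × 0.36 × 5.6 = 1.835 m³/s
Stations 1, 5 contribute zero (depth or velocity is 0).
Q = Σ qᵢ = 8.806 m³/s

8.81 m³/s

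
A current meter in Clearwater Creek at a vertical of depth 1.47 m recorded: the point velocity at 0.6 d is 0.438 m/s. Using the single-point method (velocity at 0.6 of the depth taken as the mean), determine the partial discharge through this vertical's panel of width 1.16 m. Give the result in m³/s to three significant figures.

0.747 m³/s

v̄ = v₀.₆ = 0.438 m/s
q = v̄ × d × w = 0.4380 × 1.47 × 1.16 = 0.7469 m³/s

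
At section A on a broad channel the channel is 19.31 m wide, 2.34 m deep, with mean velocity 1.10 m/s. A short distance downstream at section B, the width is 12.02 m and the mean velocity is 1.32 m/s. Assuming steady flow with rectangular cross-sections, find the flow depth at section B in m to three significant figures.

3.13 m

Q = A₁V₁ = (19.31×2.34) × 1.10 = 49.70 m³/s
d₂ = Q/(b₂ V₂) = 49.70/(12.02×1.32) = 3.133 m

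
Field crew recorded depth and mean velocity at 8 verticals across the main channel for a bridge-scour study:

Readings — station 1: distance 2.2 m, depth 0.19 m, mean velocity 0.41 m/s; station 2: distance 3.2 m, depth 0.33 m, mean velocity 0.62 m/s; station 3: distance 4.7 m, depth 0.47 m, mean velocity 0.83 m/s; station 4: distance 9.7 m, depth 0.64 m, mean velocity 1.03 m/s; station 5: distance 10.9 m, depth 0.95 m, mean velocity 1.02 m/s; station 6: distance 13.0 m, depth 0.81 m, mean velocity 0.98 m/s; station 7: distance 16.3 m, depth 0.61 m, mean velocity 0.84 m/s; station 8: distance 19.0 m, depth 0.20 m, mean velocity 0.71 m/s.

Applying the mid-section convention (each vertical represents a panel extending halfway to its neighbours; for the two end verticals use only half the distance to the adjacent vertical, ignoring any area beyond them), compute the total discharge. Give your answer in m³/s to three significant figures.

w_1 = (3.2 − 2.2)/2 = 0.5 m; q_1 = 0.41 × 0.19 × 0.5 = 0.03895 m³/s
w_2 = (4.7 − 2.2)/2 = 1.25 m; q_2 = 0.62 × 0.33 × 1.25 = 0.2558 m³/s
w_3 = (9.7 − 3.2)/2 = 3.25 m; q_3 = 0.83 × 0.47 × 3.25 = 1.268 m³/s
w_4 = (10.9 − 4.7)/2 = 3.1 m; q_4 = 1.03 × 0.64 × 3.1 = 2.044 m³/s
w_5 = (13.0 − 9.7)/2 = 1.65 m; q_5 = 1.02 × 0.95 × 1.65 = 1.599 m³/s
w_6 = (16.3 − 10.9)/2 = 2.7 m; q_6 = 0.98 × 0.81 × 2.7 = 2.143 m³/s
w_7 = (19.0 − 13.0)/2 = 3 m; q_7 = 0.84 × 0.61 × 3 = 1.537 m³/s
w_8 = (19.0 − 16.3)/2 = 1.35 m; q_8 = 0.71 × 0.20 × 1.35 = 0.1917 m³/s
Q = Σ qᵢ = 9.077 m³/s

9.08 m³/s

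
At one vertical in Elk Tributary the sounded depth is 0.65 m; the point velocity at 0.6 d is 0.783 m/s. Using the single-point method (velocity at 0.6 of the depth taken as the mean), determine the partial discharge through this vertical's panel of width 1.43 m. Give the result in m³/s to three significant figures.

v̄ = v₀.₆ = 0.783 m/s
q = v̄ × d × w = 0.7830 × 0.65 × 1.43 = 0.7278 m³/s

0.728 m³/s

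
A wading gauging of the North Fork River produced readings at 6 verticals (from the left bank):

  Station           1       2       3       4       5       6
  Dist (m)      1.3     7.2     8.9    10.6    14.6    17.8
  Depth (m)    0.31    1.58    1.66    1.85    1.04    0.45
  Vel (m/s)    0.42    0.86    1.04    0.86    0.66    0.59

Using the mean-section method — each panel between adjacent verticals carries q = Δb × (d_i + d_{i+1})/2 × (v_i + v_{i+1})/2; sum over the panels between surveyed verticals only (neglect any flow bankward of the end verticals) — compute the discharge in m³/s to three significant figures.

Panel 1-2: Δb = 5.9 m, d̄ = (0.31+1.58)/2 = 0.945, v̄ = (0.42+0.86)/2 = 0.64 → q = 5.9×0.945×0.64 = 3.568 m³/s
Panel 2-3: Δb = 1.7 m, d̄ = (1.58+1.66)/2 = 1.62, v̄ = (0.86+1.04)/2 = 0.95 → q = 1.7×1.62×0.95 = 2.616 m³/s
Panel 3-4: Δb = 1.7 m, d̄ = (1.66+1.85)/2 = 1.755, v̄ = (1.04+0.86)/2 = 0.95 → q = 1.7×1.755×0.95 = 2.834 m³/s
Panel 4-5: Δb = 4 m, d̄ = (1.85+1.04)/2 = 1.445, v̄ = (0.86+0.66)/2 = 0.76 → q = 4×1.445×0.76 = 4.393 m³/s
Panel 5-6: Δb = 3.2 m, d̄ = (1.04+0.45)/2 = 0.745, v̄ = (0.66+0.59)/2 = 0.625 → q = 3.2×0.745×0.625 = 1.490 m³/s
Q = Σ q = 14.90 m³/s

14.9 m³/s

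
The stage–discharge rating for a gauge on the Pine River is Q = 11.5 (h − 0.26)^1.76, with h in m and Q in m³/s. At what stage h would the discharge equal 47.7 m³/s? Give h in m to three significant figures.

h − h₀ = (Q/C)^(1/b) = (47.7/11.5)^(1/1.76) = 2.244 m
h = 0.26 + 2.244 = 2.504 m

2.50 m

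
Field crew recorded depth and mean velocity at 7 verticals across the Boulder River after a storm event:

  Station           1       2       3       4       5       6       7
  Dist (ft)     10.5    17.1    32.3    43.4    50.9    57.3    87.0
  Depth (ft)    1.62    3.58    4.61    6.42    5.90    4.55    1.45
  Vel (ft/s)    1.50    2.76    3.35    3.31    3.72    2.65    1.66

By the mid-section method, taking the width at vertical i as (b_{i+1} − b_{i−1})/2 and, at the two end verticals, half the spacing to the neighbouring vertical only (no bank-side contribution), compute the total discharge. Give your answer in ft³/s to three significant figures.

w_1 = (17.1 − 10.5)/2 = 3.3 ft; q_1 = 1.50 × 1.62 × 3.3 = 8.019 ft³/s
w_2 = (32.3 − 10.5)/2 = 10.9 ft; q_2 = 2.76 × 3.58 × 10.9 = 107.7 ft³/s
w_3 = (43.4 − 17.1)/2 = 13.15 ft; q_3 = 3.35 × 4.61 × 13.15 = 203.1 ft³/s
w_4 = (50.9 − 32.3)/2 = 9.3 ft; q_4 = 3.31 × 6.42 × 9.3 = 197.6 ft³/s
w_5 = (57.3 − 43.4)/2 = 6.95 ft; q_5 = 3.72 × 5.90 × 6.95 = 152.5 ft³/s
w_6 = (87.0 − 50.9)/2 = 18.05 ft; q_6 = 2.65 × 4.55 × 18.05 = 217.6 ft³/s
w_7 = (87.0 − 57.3)/2 = 14.85 ft; q_7 = 1.66 × 1.45 × 14.85 = 35.74 ft³/s
Q = Σ qᵢ = 922.3 ft³/s

922 ft³/s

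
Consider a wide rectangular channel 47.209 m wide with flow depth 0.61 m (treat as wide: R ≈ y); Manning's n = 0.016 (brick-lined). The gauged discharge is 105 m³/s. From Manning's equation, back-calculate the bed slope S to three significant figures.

A = b·y = 47.209 × 0.61 = 28.80 m²
Wide channel: R ≈ y = 0.61 m
S = (Q·n / (1·A·R^(2/3)))² = (105×0.016 / (1×28.80×0.7193))² = 0.006579

0.00658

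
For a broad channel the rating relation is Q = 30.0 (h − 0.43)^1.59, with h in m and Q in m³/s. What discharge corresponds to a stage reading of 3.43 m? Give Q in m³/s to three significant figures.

172 m³/s

Q = 30.0 × (3.43 − 0.43)^1.59 = 30.0 × 3^1.59 = 172.1 m³/s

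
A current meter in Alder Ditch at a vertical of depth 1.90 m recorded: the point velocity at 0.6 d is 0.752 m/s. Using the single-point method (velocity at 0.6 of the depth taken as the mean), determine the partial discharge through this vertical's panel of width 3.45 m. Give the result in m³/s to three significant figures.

v̄ = v₀.₆ = 0.752 m/s
q = v̄ × d × w = 0.7520 × 1.90 × 3.45 = 4.929 m³/s

4.93 m³/s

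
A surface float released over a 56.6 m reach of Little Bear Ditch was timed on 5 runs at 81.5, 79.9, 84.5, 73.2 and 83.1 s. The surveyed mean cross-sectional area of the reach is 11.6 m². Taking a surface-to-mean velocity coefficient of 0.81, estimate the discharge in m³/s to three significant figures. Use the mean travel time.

t̄ = (81.5 + 79.9 + 84.5 + 73.2 + 83.1) / 5 = 80.44 s
v_surface = L / t̄ = 56.6 / 80.44 = 0.7036 m/s
v_mean = 0.81 × 0.7036 = 0.5699 m/s
Q = A × v_mean = 11.6 × 0.5699 = 6.611 m³/s

6.61 m³/s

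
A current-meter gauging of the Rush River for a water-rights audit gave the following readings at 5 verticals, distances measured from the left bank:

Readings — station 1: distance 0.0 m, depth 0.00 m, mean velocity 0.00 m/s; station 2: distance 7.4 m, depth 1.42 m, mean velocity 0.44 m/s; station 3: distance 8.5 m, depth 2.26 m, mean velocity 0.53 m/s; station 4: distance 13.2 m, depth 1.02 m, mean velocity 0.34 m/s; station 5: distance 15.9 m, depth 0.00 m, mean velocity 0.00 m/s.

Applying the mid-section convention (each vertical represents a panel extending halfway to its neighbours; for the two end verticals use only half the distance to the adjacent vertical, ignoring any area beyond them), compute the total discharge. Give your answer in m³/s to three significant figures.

w_2 = (8.5 − 0.0)/2 = 4.25 m; q_2 = 0.44 × 1.42 × 4.25 = 2.655 m³/s
w_3 = (13.2 − 7.4)/2 = 2.9 m; q_3 = 0.53 × 2.26 × 2.9 = 3.474 m³/s
w_4 = (15.9 − 8.5)/2 = 3.7 m; q_4 = 0.34 × 1.02 × 3.7 = 1.283 m³/s
Stations 1, 5 contribute zero (depth or velocity is 0).
Q = Σ qᵢ = 7.412 m³/s

7.41 m³/s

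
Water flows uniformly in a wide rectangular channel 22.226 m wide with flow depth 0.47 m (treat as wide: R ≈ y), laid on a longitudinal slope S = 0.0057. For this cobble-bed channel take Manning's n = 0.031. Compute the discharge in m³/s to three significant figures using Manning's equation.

15.4 m³/s

A = b·y = 22.226 × 0.47 = 10.45 m²
Wide channel: R ≈ y = 0.47 m
Q = (1/n)·A·R^(2/3)·S^(1/2) = (1/0.031) × 10.45 × 0.4700^(2/3) × 0.0057^(1/2) = 15.38 m³/s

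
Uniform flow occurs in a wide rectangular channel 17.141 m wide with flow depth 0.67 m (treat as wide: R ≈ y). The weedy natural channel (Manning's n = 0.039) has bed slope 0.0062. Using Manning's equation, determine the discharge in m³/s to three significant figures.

A = b·y = 17.141 × 0.67 = 11.48 m²
Wide channel: R ≈ y = 0.67 m
Q = (1/n)·A·R^(2/3)·S^(1/2) = (1/0.039) × 11.48 × 0.6700^(2/3) × 0.0062^(1/2) = 17.75 m³/s

17.8 m³/s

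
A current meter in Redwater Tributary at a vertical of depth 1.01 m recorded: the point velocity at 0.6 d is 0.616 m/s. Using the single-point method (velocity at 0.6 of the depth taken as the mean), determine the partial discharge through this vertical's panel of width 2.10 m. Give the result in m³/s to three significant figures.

1.31 m³/s

v̄ = v₀.₆ = 0.616 m/s
q = v̄ × d × w = 0.6160 × 1.01 × 2.10 = 1.307 m³/s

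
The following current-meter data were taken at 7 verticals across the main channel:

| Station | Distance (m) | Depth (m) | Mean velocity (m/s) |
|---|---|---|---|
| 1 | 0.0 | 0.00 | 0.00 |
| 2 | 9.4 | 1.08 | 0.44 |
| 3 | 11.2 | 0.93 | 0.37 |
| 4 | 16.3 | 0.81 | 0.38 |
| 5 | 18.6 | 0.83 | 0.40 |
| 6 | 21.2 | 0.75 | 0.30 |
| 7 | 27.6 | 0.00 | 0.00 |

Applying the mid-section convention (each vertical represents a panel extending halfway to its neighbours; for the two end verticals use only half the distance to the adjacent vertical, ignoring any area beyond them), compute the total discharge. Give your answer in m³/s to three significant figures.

w_2 = (11.2 − 0.0)/2 = 5.6 m; q_2 = 0.44 × 1.08 × 5.6 = 2.661 m³/s
w_3 = (16.3 − 9.4)/2 = 3.45 m; q_3 = 0.37 × 0.93 × 3.45 = 1.187 m³/s
w_4 = (18.6 − 11.2)/2 = 3.7 m; q_4 = 0.38 × 0.81 × 3.7 = 1.139 m³/s
w_5 = (21.2 − 16.3)/2 = 2.45 m; q_5 = 0.40 × 0.83 × 2.45 = 0.8134 m³/s
w_6 = (27.6 − 18.6)/2 = 4.5 m; q_6 = 0.30 × 0.75 × 4.5 = 1.013 m³/s
Stations 1, 7 contribute zero (depth or velocity is 0).
Q = Σ qᵢ = 6.813 m³/s

6.81 m³/s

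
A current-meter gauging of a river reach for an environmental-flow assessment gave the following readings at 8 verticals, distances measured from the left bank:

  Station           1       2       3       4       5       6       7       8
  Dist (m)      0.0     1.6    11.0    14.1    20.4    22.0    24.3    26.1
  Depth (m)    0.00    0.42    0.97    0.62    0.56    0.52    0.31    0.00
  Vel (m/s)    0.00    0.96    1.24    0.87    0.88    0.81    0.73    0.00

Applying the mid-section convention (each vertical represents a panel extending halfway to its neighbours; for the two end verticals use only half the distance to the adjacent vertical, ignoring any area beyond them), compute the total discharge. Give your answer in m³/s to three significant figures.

w_2 = (11.0 − 0.0)/2 = 5.5 m; q_2 = 0.96 × 0.42 × 5.5 = 2.218 m³/s
w_3 = (14.1 − 1.6)/2 = 6.25 m; q_3 = 1.24 × 0.97 × 6.25 = 7.518 m³/s
w_4 = (20.4 − 11.0)/2 = 4.7 m; q_4 = 0.87 × 0.62 × 4.7 = 2.535 m³/s
w_5 = (22.0 − 14.1)/2 = 3.95 m; q_5 = 0.88 × 0.56 × 3.95 = 1.947 m³/s
w_6 = (24.3 − 20.4)/2 = 1.95 m; q_6 = 0.81 × 0.52 × 1.95 = 0.8213 m³/s
w_7 = (26.1 − 22.0)/2 = 2.05 m; q_7 = 0.73 × 0.31 × 2.05 = 0.4639 m³/s
Stations 1, 8 contribute zero (depth or velocity is 0).
Q = Σ qᵢ = 15.50 m³/s

15.5 m³/s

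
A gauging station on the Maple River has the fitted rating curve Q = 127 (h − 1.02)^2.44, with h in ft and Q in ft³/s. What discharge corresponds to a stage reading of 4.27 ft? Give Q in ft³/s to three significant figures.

2250 ft³/s

Q = 127 × (4.27 − 1.02)^2.44 = 127 × 3.25^2.44 = 2253 ft³/s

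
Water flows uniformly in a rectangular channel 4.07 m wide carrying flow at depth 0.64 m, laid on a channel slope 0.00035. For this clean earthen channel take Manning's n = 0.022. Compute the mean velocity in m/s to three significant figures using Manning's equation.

A = b·y = 4.07 × 0.64 = 2.605 m²
P = b + 2y = 4.07 + 2×0.64 = 5.350 m
R = A/P = 2.605/5.350 = 0.4869 m
Q = (1/n)·A·R^(2/3)·S^(1/2) = (1/0.022) × 2.605 × 0.4869^(2/3) × 0.00035^(1/2) = 1.371 m³/s
V = Q/A = 1.371/2.605 = 0.5263 m/s

0.526 m/s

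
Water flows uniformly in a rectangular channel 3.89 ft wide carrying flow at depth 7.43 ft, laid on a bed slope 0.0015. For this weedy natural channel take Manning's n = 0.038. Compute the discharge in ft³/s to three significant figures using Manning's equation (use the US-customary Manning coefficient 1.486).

58.4 ft³/s

A = b·y = 3.89 × 7.43 = 28.90 ft²
P = b + 2y = 3.89 + 2×7.43 = 18.75 ft
R = A/P = 28.90/18.75 = 1.541 ft
Q = (1.486/n)·A·R^(2/3)·S^(1/2) = (1.486/0.038) × 28.90 × 1.541^(2/3) × 0.0015^(1/2) = 58.41 ft³/s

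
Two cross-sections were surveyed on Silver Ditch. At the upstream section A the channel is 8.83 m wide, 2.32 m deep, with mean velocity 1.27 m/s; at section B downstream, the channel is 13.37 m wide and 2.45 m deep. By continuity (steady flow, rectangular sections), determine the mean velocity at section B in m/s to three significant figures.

0.794 m/s

Q = A₁V₁ = (8.83×2.32) × 1.27 = 26.02 m³/s
A₂ = 13.37 × 2.45 = 32.76 m²
V₂ = Q/A₂ = 26.02/32.76 = 0.7942 m/s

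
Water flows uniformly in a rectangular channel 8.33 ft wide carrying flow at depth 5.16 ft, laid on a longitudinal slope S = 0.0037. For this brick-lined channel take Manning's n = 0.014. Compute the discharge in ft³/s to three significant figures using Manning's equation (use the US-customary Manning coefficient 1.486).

A = b·y = 8.33 × 5.16 = 42.98 ft²
P = b + 2y = 8.33 + 2×5.16 = 18.65 ft
R = A/P = 42.98/18.65 = 2.305 ft
Q = (1.486/n)·A·R^(2/3)·S^(1/2) = (1.486/0.014) × 42.98 × 2.305^(2/3) × 0.0037^(1/2) = 484.2 ft³/s

484 ft³/s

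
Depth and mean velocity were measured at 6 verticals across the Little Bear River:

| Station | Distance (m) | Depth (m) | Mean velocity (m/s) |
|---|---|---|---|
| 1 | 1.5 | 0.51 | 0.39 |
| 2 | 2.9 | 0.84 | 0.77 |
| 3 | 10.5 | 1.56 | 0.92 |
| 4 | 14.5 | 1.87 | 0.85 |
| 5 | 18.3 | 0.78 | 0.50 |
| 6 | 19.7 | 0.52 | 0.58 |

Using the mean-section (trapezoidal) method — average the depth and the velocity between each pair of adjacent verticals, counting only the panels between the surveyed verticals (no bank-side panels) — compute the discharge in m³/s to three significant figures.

18.2 m³/s

Panel 1-2: Δb = 1.4 m, d̄ = (0.51+0.84)/2 = 0.675, v̄ = (0.39+0.77)/2 = 0.58 → q = 1.4×0.675×0.58 = 0.5481 m³/s
Panel 2-3: Δb = 7.6 m, d̄ = (0.84+1.56)/2 = 1.2, v̄ = (0.77+0.92)/2 = 0.845 → q = 7.6×1.2×0.845 = 7.706 m³/s
Panel 3-4: Δb = 4 m, d̄ = (1.56+1.87)/2 = 1.715, v̄ = (0.92+0.85)/2 = 0.885 → q = 4×1.715×0.885 = 6.071 m³/s
Panel 4-5: Δb = 3.8 m, d̄ = (1.87+0.78)/2 = 1.325, v̄ = (0.85+0.50)/2 = 0.675 → q = 3.8×1.325×0.675 = 3.399 m³/s
Panel 5-6: Δb = 1.4 m, d̄ = (0.78+0.52)/2 = 0.65, v̄ = (0.50+0.58)/2 = 0.54 → q = 1.4×0.65×0.54 = 0.4914 m³/s
Q = Σ q = 18.22 m³/s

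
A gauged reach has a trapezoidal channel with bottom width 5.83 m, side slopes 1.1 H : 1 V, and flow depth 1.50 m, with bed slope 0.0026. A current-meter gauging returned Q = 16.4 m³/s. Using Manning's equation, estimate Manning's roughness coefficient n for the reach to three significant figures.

A = (b + z·y)·y = (5.83 + 1.1×1.50)×1.50 = 11.22 m²
P = b + 2y√(1+z²) = 5.83 + 2×1.50×√(1+1.1²) = 10.29 m
R = A/P = 11.22/10.29 = 1.090 m
n = (1/Q)·A·R^(2/3)·S^(1/2) = (1/16.4) × 11.22 × 1.059 × 0.05099 = 0.03696

0.0370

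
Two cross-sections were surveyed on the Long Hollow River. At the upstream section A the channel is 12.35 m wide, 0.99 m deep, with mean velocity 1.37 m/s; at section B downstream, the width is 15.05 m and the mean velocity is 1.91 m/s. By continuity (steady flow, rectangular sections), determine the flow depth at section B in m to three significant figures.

0.583 m

Q = A₁V₁ = (12.35×0.99) × 1.37 = 16.75 m³/s
d₂ = Q/(b₂ V₂) = 16.75/(15.05×1.91) = 0.5827 m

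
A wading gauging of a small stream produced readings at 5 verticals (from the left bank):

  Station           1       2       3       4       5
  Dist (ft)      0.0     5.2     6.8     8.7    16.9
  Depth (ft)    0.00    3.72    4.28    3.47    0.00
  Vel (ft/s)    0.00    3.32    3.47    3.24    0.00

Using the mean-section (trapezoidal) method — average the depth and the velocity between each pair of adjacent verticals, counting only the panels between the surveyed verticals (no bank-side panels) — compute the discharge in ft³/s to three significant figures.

85.5 ft³/s

Panel 1-2: Δb = 5.2 ft, d̄ = (0.00+3.72)/2 = 1.86, v̄ = (0.00+3.32)/2 = 1.66 → q = 5.2×1.86×1.66 = 16.06 ft³/s
Panel 2-3: Δb = 1.6 ft, d̄ = (3.72+4.28)/2 = 4, v̄ = (3.32+3.47)/2 = 3.395 → q = 1.6×4×3.395 = 21.73 ft³/s
Panel 3-4: Δb = 1.9 ft, d̄ = (4.28+3.47)/2 = 3.875, v̄ = (3.47+3.24)/2 = 3.355 → q = 1.9×3.875×3.355 = 24.70 ft³/s
Panel 4-5: Δb = 8.2 ft, d̄ = (3.47+0.00)/2 = 1.735, v̄ = (3.24+0.00)/2 = 1.62 → q = 8.2×1.735×1.62 = 23.05 ft³/s
Q = Σ q = 85.53 ft³/s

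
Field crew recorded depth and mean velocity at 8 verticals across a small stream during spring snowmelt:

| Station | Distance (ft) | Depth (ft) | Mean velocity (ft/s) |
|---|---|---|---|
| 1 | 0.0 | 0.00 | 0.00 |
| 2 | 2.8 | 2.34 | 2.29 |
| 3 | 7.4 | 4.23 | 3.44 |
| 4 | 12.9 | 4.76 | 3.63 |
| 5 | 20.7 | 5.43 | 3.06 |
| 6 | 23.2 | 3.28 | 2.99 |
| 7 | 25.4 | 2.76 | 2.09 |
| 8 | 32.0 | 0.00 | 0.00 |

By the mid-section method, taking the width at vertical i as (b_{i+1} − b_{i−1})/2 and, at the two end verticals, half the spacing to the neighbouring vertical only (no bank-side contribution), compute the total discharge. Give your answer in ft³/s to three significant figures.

342 ft³/s

w_2 = (7.4 − 0.0)/2 = 3.7 ft; q_2 = 2.29 × 2.34 × 3.7 = 19.83 ft³/s
w_3 = (12.9 − 2.8)/2 = 5.05 ft; q_3 = 3.44 × 4.23 × 5.05 = 73.48 ft³/s
w_4 = (20.7 − 7.4)/2 = 6.65 ft; q_4 = 3.63 × 4.76 × 6.65 = 114.9 ft³/s
w_5 = (23.2 − 12.9)/2 = 5.15 ft; q_5 = 3.06 × 5.43 × 5.15 = 85.57 ft³/s
w_6 = (25.4 − 20.7)/2 = 2.35 ft; q_6 = 2.99 × 3.28 × 2.35 = 23.05 ft³/s
w_7 = (32.0 − 23.2)/2 = 4.4 ft; q_7 = 2.09 × 2.76 × 4.4 = 25.38 ft³/s
Stations 1, 8 contribute zero (depth or velocity is 0).
Q = Σ qᵢ = 342.2 ft³/s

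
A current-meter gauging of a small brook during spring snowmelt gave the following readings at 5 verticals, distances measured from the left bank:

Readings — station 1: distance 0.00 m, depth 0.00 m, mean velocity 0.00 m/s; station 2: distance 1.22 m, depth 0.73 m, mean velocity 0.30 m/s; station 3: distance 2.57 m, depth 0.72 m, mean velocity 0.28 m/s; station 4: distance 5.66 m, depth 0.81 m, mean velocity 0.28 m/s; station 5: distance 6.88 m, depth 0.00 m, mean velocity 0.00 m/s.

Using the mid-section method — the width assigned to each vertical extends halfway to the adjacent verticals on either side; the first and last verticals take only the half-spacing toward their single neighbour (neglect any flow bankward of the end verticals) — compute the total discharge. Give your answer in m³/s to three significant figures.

w_2 = (2.57 − 0.00)/2 = 1.285 m; q_2 = 0.30 × 0.73 × 1.285 = 0.2814 m³/s
w_3 = (5.66 − 1.22)/2 = 2.22 m; q_3 = 0.28 × 0.72 × 2.22 = 0.4476 m³/s
w_4 = (6.88 − 2.57)/2 = 2.155 m; q_4 = 0.28 × 0.81 × 2.155 = 0.4888 m³/s
Stations 1, 5 contribute zero (depth or velocity is 0).
Q = Σ qᵢ = 1.218 m³/s

1.22 m³/s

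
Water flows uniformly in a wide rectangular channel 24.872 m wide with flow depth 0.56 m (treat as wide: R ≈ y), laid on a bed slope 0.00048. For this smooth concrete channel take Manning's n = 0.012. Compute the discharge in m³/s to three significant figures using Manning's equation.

17.3 m³/s

A = b·y = 24.872 × 0.56 = 13.93 m²
Wide channel: R ≈ y = 0.56 m
Q = (1/n)·A·R^(2/3)·S^(1/2) = (1/0.012) × 13.93 × 0.5600^(2/3) × 0.00048^(1/2) = 17.28 m³/s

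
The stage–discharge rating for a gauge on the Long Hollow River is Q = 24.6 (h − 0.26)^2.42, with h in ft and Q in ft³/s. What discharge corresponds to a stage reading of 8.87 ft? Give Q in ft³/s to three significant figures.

Q = 24.6 × (8.87 − 0.26)^2.42 = 24.6 × 8.61^2.42 = 4504 ft³/s

4500 ft³/s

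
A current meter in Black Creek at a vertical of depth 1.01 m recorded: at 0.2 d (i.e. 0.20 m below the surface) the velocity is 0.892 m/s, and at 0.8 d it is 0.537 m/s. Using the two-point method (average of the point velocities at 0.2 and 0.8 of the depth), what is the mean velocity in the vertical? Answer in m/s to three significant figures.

0.715 m/s

v̄ = (0.892 + 0.537) / 2 = 0.7145 m/s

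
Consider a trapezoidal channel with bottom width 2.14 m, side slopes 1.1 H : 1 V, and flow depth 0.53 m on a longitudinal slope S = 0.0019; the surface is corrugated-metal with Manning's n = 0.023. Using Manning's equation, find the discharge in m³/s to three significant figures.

1.46 m³/s

A = (b + z·y)·y = (2.14 + 1.1×0.53)×0.53 = 1.443 m²
P = b + 2y√(1+z²) = 2.14 + 2×0.53×√(1+1.1²) = 3.716 m
R = A/P = 1.443/3.716 = 0.3884 m
Q = (1/n)·A·R^(2/3)·S^(1/2) = (1/0.023) × 1.443 × 0.3884^(2/3) × 0.0019^(1/2) = 1.456 m³/s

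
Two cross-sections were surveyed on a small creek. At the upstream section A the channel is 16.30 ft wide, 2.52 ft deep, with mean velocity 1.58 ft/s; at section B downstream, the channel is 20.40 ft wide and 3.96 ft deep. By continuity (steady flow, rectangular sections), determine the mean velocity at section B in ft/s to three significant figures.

Q = A₁V₁ = (16.30×2.52) × 1.58 = 64.90 ft³/s
A₂ = 20.40 × 3.96 = 80.78 ft²
V₂ = Q/A₂ = 64.90/80.78 = 0.8034 ft/s

0.803 ft/s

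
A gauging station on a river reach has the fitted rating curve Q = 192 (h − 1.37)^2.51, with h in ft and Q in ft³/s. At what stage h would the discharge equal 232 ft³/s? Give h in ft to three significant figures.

h − h₀ = (Q/C)^(1/b) = (232/192)^(1/2.51) = 1.078 ft
h = 1.37 + 1.078 = 2.448 ft

2.45 ft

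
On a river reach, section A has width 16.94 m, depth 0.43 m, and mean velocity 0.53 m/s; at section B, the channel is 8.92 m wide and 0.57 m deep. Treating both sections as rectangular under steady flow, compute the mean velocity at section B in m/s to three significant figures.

Q = A₁V₁ = (16.94×0.43) × 0.53 = 3.861 m³/s
A₂ = 8.92 × 0.57 = 5.084 m²
V₂ = Q/A₂ = 3.861/5.084 = 0.7593 m/s

0.759 m/s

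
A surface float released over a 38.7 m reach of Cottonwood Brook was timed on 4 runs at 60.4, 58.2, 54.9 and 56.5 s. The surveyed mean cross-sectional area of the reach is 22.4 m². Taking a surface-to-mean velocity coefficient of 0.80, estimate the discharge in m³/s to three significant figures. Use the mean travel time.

t̄ = (60.4 + 58.2 + 54.9 + 56.5) / 4 = 57.5 s
v_surface = L / t̄ = 38.7 / 57.5 = 0.6730 m/s
v_mean = 0.80 × 0.6730 = 0.5384 m/s
Q = A × v_mean = 22.4 × 0.5384 = 12.06 m³/s

12.1 m³/s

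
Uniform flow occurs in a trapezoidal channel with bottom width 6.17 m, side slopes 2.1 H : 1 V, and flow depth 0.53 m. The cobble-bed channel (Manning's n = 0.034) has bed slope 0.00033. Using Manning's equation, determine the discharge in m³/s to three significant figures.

1.21 m³/s

A = (b + z·y)·y = (6.17 + 2.1×0.53)×0.53 = 3.860 m²
P = b + 2y√(1+z²) = 6.17 + 2×0.53×√(1+2.1²) = 8.635 m
R = A/P = 3.860/8.635 = 0.4470 m
Q = (1/n)·A·R^(2/3)·S^(1/2) = (1/0.034) × 3.860 × 0.4470^(2/3) × 0.00033^(1/2) = 1.206 m³/s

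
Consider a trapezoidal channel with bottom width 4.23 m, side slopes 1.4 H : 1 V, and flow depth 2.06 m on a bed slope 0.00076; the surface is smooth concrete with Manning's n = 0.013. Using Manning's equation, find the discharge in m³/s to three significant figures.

36.9 m³/s

A = (b + z·y)·y = (4.23 + 1.4×2.06)×2.06 = 14.65 m²
P = b + 2y√(1+z²) = 4.23 + 2×2.06×√(1+1.4²) = 11.32 m
R = A/P = 14.65/11.32 = 1.295 m
Q = (1/n)·A·R^(2/3)·S^(1/2) = (1/0.013) × 14.65 × 1.295^(2/3) × 0.00076^(1/2) = 36.92 m³/s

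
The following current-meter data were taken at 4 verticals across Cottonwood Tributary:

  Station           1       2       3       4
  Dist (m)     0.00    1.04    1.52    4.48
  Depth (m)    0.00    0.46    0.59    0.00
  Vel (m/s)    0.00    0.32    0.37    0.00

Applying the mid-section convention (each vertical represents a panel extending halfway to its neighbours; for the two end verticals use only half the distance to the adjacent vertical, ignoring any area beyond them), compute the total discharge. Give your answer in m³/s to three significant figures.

w_2 = (1.52 − 0.00)/2 = 0.76 m; q_2 = 0.32 × 0.46 × 0.76 = 0.1119 m³/s
w_3 = (4.48 − 1.04)/2 = 1.72 m; q_3 = 0.37 × 0.59 × 1.72 = 0.3755 m³/s
Stations 1, 4 contribute zero (depth or velocity is 0).
Q = Σ qᵢ = 0.4873 m³/s

0.487 m³/s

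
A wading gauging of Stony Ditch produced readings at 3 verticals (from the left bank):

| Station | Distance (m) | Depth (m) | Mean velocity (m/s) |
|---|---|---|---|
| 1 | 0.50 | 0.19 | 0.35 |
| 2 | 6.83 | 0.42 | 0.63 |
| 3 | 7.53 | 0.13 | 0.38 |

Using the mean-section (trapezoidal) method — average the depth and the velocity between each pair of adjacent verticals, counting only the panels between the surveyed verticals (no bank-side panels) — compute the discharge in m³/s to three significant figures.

Panel 1-2: Δb = 6.33 m, d̄ = (0.19+0.42)/2 = 0.305, v̄ = (0.35+0.63)/2 = 0.49 → q = 6.33×0.305×0.49 = 0.9460 m³/s
Panel 2-3: Δb = 0.7 m, d̄ = (0.42+0.13)/2 = 0.275, v̄ = (0.63+0.38)/2 = 0.505 → q = 0.7×0.275×0.505 = 0.09721 m³/s
Q = Σ q = 1.043 m³/s

1.04 m³/s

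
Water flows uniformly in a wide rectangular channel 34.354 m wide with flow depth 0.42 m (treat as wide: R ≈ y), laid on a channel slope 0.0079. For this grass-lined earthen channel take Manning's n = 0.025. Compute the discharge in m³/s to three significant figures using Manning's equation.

28.8 m³/s

A = b·y = 34.354 × 0.42 = 14.43 m²
Wide channel: R ≈ y = 0.42 m
Q = (1/n)·A·R^(2/3)·S^(1/2) = (1/0.025) × 14.43 × 0.4200^(2/3) × 0.0079^(1/2) = 28.77 m³/s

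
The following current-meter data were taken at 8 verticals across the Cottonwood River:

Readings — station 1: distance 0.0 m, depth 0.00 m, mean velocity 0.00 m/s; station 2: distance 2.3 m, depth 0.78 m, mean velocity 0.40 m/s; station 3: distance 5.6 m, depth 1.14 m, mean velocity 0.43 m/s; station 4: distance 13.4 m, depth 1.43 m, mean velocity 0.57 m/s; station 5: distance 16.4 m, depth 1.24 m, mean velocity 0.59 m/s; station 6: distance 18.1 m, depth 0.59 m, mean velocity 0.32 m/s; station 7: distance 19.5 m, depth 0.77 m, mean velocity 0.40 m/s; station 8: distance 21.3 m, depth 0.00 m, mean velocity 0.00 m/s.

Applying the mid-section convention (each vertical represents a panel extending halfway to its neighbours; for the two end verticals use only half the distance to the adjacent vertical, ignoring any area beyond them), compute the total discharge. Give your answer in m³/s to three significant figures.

10.5 m³/s

w_2 = (5.6 − 0.0)/2 = 2.8 m; q_2 = 0.40 × 0.78 × 2.8 = 0.8736 m³/s
w_3 = (13.4 − 2.3)/2 = 5.55 m; q_3 = 0.43 × 1.14 × 5.55 = 2.721 m³/s
w_4 = (16.4 − 5.6)/2 = 5.4 m; q_4 = 0.57 × 1.43 × 5.4 = 4.402 m³/s
w_5 = (18.1 − 13.4)/2 = 2.35 m; q_5 = 0.59 × 1.24 × 2.35 = 1.719 m³/s
w_6 = (19.5 − 16.4)/2 = 1.55 m; q_6 = 0.32 × 0.59 × 1.55 = 0.2926 m³/s
w_7 = (21.3 − 18.1)/2 = 1.6 m; q_7 = 0.40 × 0.77 × 1.6 = 0.4928 m³/s
Stations 1, 8 contribute zero (depth or velocity is 0).
Q = Σ qᵢ = 10.50 m³/s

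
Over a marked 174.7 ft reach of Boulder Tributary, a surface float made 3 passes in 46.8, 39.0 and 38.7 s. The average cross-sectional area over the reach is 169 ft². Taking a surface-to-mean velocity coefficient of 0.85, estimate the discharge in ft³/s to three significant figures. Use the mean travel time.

t̄ = (46.8 + 39.0 + 38.7) / 3 = 41.5 s
v_surface = L / t̄ = 174.7 / 41.5 = 4.210 ft/s
v_mean = 0.85 × 4.210 = 3.578 ft/s
Q = A × v_mean = 169 × 3.578 = 604.7 ft³/s

605 ft³/s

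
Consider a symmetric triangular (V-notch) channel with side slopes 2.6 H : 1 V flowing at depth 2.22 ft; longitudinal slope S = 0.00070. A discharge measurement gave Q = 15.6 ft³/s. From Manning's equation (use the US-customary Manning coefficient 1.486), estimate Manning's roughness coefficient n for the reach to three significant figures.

A = z·y² = 2.6×2.22² = 12.81 ft²
P = 2y√(1+z²) = 2×2.22×√(1+2.6²) = 12.37 ft
R = A/P = 12.81/12.37 = 1.036 ft
n = (1.486/Q)·A·R^(2/3)·S^(1/2) = (1.486/15.6) × 12.81 × 1.024 × 0.02646 = 0.03306

0.0331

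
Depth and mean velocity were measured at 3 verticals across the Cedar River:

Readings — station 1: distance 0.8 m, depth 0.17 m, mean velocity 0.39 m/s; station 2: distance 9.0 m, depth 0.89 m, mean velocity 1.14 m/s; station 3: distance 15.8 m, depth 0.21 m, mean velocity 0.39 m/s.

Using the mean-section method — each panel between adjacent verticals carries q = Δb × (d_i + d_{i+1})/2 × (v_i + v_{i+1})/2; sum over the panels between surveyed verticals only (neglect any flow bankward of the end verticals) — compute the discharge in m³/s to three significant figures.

Panel 1-2: Δb = 8.2 m, d̄ = (0.17+0.89)/2 = 0.53, v̄ = (0.39+1.14)/2 = 0.765 → q = 8.2×0.53×0.765 = 3.325 m³/s
Panel 2-3: Δb = 6.8 m, d̄ = (0.89+0.21)/2 = 0.55, v̄ = (1.14+0.39)/2 = 0.765 → q = 6.8×0.55×0.765 = 2.861 m³/s
Q = Σ q = 6.186 m³/s

6.19 m³/s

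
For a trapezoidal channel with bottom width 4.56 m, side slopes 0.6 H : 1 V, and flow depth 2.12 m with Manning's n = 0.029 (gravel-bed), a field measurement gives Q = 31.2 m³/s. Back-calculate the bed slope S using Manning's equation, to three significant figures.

A = (b + z·y)·y = (4.56 + 0.6×2.12)×2.12 = 12.36 m²
P = b + 2y√(1+z²) = 4.56 + 2×2.12×√(1+0.6²) = 9.505 m
R = A/P = 12.36/9.505 = 1.301 m
S = (Q·n / (1·A·R^(2/3)))² = (31.2×0.029 / (1×12.36×1.192))² = 0.003771

0.00377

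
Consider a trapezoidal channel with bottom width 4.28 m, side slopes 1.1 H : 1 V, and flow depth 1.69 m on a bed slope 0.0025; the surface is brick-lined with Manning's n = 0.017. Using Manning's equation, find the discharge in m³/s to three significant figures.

A = (b + z·y)·y = (4.28 + 1.1×1.69)×1.69 = 10.37 m²
P = b + 2y√(1+z²) = 4.28 + 2×1.69×√(1+1.1²) = 9.305 m
R = A/P = 10.37/9.305 = 1.115 m
Q = (1/n)·A·R^(2/3)·S^(1/2) = (1/0.017) × 10.37 × 1.115^(2/3) × 0.0025^(1/2) = 32.81 m³/s

32.8 m³/s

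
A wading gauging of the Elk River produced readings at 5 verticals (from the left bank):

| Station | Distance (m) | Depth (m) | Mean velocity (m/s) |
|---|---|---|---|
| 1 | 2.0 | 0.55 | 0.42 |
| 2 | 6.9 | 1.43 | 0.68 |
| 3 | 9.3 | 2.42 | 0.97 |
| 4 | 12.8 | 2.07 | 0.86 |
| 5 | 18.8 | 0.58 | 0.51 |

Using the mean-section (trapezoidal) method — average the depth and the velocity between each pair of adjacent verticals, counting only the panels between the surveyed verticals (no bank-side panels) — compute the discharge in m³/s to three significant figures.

Panel 1-2: Δb = 4.9 m, d̄ = (0.55+1.43)/2 = 0.99, v̄ = (0.42+0.68)/2 = 0.55 → q = 4.9×0.99×0.55 = 2.668 m³/s
Panel 2-3: Δb = 2.4 m, d̄ = (1.43+2.42)/2 = 1.925, v̄ = (0.68+0.97)/2 = 0.825 → q = 2.4×1.925×0.825 = 3.812 m³/s
Panel 3-4: Δb = 3.5 m, d̄ = (2.42+2.07)/2 = 2.245, v̄ = (0.97+0.86)/2 = 0.915 → q = 3.5×2.245×0.915 = 7.190 m³/s
Panel 4-5: Δb = 6 m, d̄ = (2.07+0.58)/2 = 1.325, v̄ = (0.86+0.51)/2 = 0.685 → q = 6×1.325×0.685 = 5.446 m³/s
Q = Σ q = 19.11 m³/s

19.1 m³/s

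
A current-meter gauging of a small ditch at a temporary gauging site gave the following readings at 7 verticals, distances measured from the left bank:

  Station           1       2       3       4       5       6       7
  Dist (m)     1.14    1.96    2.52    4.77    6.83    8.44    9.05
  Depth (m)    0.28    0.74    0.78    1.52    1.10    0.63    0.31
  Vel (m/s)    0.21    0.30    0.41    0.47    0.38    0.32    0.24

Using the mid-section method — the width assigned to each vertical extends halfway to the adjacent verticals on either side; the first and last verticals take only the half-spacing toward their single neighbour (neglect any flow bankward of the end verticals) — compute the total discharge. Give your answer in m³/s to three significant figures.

w_1 = (1.96 − 1.14)/2 = 0.41 m; q_1 = 0.21 × 0.28 × 0.41 = 0.02411 m³/s
w_2 = (2.52 − 1.14)/2 = 0.69 m; q_2 = 0.30 × 0.74 × 0.69 = 0.1532 m³/s
w_3 = (4.77 − 1.96)/2 = 1.405 m; q_3 = 0.41 × 0.78 × 1.405 = 0.4493 m³/s
w_4 = (6.83 − 2.52)/2 = 2.155 m; q_4 = 0.47 × 1.52 × 2.155 = 1.540 m³/s
w_5 = (8.44 − 4.77)/2 = 1.835 m; q_5 = 0.38 × 1.10 × 1.835 = 0.7670 m³/s
w_6 = (9.05 − 6.83)/2 = 1.11 m; q_6 = 0.32 × 0.63 × 1.11 = 0.2238 m³/s
w_7 = (9.05 − 8.44)/2 = 0.305 m; q_7 = 0.24 × 0.31 × 0.305 = 0.02269 m³/s
Q = Σ qᵢ = 3.180 m³/s

3.18 m³/s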